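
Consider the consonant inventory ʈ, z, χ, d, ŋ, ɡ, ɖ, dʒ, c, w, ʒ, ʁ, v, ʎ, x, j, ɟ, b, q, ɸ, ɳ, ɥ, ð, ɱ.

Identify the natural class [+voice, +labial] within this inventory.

w, v, b, ɥ, ɱ

Checking each segment against [+voice], [+labial]: /w/ (labial-velar glide), /v/ (voiced labiodental fricative), /b/ (voiced bilabial stop), /ɥ/ (labial-palatal glide), /ɱ/ (labiodental nasal) satisfy every feature; every other segment in the inventory fails at least one.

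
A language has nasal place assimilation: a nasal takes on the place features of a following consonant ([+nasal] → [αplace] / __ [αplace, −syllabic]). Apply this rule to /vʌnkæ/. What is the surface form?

/n/ sits before the [+dorsal] consonant /k/, so it takes on [+dorsal] and surfaces as /ŋ/. The rest of the form is unaffected: [vʌŋkæ].

[vʌŋkæ]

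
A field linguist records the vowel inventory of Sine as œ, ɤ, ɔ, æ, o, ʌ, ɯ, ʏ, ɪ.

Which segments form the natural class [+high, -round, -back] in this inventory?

ɪ

Checking each segment against [+high], [-round], [-back]: /ɪ/ (high front unrounded lax vowel) satisfies every feature; every other segment in the inventory fails at least one.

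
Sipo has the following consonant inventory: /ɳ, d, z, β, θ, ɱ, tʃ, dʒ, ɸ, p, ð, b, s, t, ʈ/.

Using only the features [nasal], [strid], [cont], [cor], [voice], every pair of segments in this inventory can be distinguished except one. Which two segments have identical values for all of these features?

Both /ʈ/ and /t/ are [−nasal], [−strident], [−continuant], [+coronal], [−voice]. Since the list omits [anterior] — which does distinguish the voiceless retroflex stop from the voiceless alveolar stop — this pair collapses; all other pairs remain distinct.

ʈ, t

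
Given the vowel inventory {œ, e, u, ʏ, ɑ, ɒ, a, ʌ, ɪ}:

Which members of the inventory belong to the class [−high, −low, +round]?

Checking each segment against [−high], [−low], [+round]: /œ/ (mid front rounded lax vowel) satisfies every feature; every other segment in the inventory fails at least one.

œ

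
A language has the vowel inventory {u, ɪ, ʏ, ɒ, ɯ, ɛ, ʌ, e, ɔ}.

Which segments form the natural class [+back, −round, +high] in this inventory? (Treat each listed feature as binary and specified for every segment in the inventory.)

Eliminate segments failing any feature: /u, ɒ, ɔ/ are [+round]; /ɪ, ʏ, ɛ, e/ are [−back]; /ʌ/ is [−high]. The remaining /ɯ/ satisfy [+back], [−round], [+high].

ɯ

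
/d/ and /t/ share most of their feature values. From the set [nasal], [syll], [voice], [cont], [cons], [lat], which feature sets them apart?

[voice]

/d/ (voiced alveolar stop) and /t/ (voiceless alveolar stop) agree on [-nasal], [-syllabic], [-continuant], [+consonantal], [-lateral]. They differ on [voice] (/d/ [+], /t/ [-]).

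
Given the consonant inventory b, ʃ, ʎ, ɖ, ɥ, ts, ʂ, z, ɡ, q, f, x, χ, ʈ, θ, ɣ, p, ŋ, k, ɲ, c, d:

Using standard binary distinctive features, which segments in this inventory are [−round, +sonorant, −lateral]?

Checking each segment against [−round], [+sonorant], [−lateral]: /ŋ/ (velar nasal), /ɲ/ (palatal nasal) satisfy every feature; every other segment in the inventory fails at least one.

ŋ, ɲ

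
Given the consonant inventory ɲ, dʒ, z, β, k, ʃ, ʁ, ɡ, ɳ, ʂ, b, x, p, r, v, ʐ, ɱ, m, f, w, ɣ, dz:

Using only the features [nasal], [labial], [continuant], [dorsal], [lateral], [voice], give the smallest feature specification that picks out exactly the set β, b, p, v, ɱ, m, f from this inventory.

[+labial, -dorsal]

/β, b, p, v, ɱ, m, f/ are all [+labial], [-dorsal], and no other segment in the inventory matches both values. Dropping any one of them over-generates: [-dorsal] alone would also admit /dʒ, z, ʃ, ɳ, …/; [+labial] alone would also admit /w/. No other single listed feature picks out exactly this set either, so fewer than two features will not do.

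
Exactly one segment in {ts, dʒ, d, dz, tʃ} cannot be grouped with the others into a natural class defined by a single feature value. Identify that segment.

/ts, dʒ, dz, tʃ/ are all [+delayed release], but /d/ (voiced alveolar stop) is [−delayed release]. No other single segment can be removed to leave a set sharing one feature value that the removed segment lacks, so /d/ is the odd one out.

d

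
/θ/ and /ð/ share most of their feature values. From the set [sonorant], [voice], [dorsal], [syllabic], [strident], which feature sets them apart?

/θ/ is the voiceless dental fricative and /ð/ is the voiced dental fricative. Both are [-sonorant], [-dorsal], [-syllabic], [-strident]. /θ/ is [-voice] while /ð/ is [+voice], so the distinguishing feature is [voice].

[voice]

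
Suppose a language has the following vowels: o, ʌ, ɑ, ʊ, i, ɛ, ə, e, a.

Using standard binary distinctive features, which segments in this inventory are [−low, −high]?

o, ʌ, ɛ, ə, e

Among the inventory, the [−low] segments are /o, ʌ, ʊ, i, ɛ, ə, e/.
Intersecting with [−high] leaves /o, ʌ, ɛ, ə, e/.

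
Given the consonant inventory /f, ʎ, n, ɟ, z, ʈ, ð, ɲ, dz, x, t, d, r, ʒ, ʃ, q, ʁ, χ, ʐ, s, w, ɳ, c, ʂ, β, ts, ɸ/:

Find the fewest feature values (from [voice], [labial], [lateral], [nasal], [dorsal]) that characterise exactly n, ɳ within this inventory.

[+nasal, -dorsal]

/n, ɳ/ are all [+nasal], [-dorsal], and no other segment in the inventory matches both values. Dropping any one of them over-generates: [-dorsal] alone would also admit /f, z, ʈ, ð, …/; [+nasal] alone would also admit /ɲ/. No other single listed feature picks out exactly this set either, so fewer than two features will not do.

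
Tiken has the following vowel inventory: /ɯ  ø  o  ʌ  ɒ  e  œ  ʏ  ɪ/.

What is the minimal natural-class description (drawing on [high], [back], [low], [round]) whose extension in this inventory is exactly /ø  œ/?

[−high, −back, +round]

The class [−high], [−back], [+round] has exactly /ø, œ/ as its extension in this inventory. No smaller conjunction from the listed features achieves this: [−back, +round] alone would also admit /ʏ/; [−high, +round] alone would also admit /o, ɒ/; [−high, −back] alone would also admit /e/; and checking the remaining two-feature bundles turns up none with this extension.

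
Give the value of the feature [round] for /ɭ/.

As the retroflex lateral approximant, /ɭ/ is [-round].

[-round]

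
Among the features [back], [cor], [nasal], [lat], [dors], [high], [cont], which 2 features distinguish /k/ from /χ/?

/k/ is the voiceless velar stop and /χ/ is the voiceless uvular fricative. Both are [+back], [-coronal], [-nasal], [-lateral], [+dorsal]. /k/ is [-continuant] while /χ/ is [+continuant]; /k/ is [+high] while /χ/ is [-high], so the distinguishing features are [continuant], [high].

[continuant], [high]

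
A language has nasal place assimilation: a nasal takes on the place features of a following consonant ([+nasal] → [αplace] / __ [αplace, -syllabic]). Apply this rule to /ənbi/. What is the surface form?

The only nasal preceding a consonant is /n/ before /b/. /b/ is [+labial], so /n/ → /m/, giving [əmbi].

[əmbi]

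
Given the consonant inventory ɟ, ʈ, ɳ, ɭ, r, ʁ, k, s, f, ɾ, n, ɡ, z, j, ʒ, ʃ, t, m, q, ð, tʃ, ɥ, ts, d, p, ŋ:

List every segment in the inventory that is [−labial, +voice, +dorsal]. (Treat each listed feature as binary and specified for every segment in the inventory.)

ɟ, ʁ, ɡ, j, ŋ

Checking each segment against [−labial], [+voice], [+dorsal]: /ɟ/ (voiced palatal stop), /ʁ/ (voiced uvular fricative), /ɡ/ (voiced velar stop), /j/ (palatal glide), /ŋ/ (velar nasal) satisfy every feature; every other segment in the inventory fails at least one.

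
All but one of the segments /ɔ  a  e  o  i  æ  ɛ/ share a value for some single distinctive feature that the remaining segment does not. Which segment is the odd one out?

i

[high] groups all but one: /o, a, ɔ, æ, ɛ, e/ share [−high] while /i/ (high front unrounded tense vowel) alone is [+high]. Removing any other segment would not leave a single-feature class that excludes it.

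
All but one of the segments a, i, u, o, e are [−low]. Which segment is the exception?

a

/e, u, o, i/ are all [−low]; /a/ (low unrounded vowel) is [+low].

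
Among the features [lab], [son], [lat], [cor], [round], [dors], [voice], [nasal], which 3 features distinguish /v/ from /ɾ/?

The two segments share [-lateral], [-round], [-dorsal], [+voice], [-nasal]. The only features from the list on which they differ: /v/ is [-sonorant] while /ɾ/ is [+sonorant]; /v/ is [+labial] while /ɾ/ is [-labial]; /v/ is [-coronal] while /ɾ/ is [+coronal].

[sonorant], [labial], [coronal]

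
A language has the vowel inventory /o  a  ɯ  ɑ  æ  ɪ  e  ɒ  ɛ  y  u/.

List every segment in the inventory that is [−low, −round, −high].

e, ɛ

Checking each segment against [−low], [−round], [−high]: /e/ (mid front unrounded tense vowel), /ɛ/ (mid front unrounded lax vowel) satisfy every feature; every other segment in the inventory fails at least one.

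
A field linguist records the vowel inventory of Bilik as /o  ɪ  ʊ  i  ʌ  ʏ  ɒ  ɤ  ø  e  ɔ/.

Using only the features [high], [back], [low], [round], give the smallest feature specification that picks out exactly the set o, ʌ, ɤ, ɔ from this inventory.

Every target segment is [-high], [-low], [+back]; each remaining inventory member fails at least one of these. Each conjunct is needed — [-low, +back] alone would also admit /ʊ/; [-high, +back] alone would also admit /ɒ/; [-high, -low] alone would also admit /ø, e/ — and no other combination of two listed features has exactly this extension, so three is the minimum.

[-high, -low, +back]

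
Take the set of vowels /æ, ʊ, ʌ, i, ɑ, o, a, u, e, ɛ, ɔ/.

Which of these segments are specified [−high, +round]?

Among the inventory, the [−high] segments are /æ, ʌ, ɑ, o, a, e, ɛ, ɔ/.
Among these, [+round] leaves /o, ɔ/.

o, ɔ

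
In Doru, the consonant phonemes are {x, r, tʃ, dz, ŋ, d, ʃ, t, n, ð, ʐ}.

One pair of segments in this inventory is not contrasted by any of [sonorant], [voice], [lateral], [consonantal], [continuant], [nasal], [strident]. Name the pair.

n, ŋ

On the given features, /n/ and /ŋ/ have an identical profile: [+sonorant], [+voice], [-lateral], [+consonantal], [-continuant], [+nasal], [-strident]. No other two segments in the inventory coincide on all 7 features. (They do differ in [coronal] and [dorsal], which are not among the given features.)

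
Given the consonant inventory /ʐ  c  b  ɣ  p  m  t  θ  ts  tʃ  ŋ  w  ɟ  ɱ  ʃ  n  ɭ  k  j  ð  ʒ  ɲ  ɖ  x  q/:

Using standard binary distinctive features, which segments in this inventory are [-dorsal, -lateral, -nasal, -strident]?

First, the [-dorsal] segments are /ʐ, b, p, m, t, θ, ts, tʃ, ɱ, ʃ, n, ɭ, ð, ʒ, ɖ/.
Then [-lateral] gives /ʐ, b, p, m, t, θ, ts, tʃ, ɱ, ʃ, n, ð, ʒ, ɖ/.
Within that set, [-nasal] gives /ʐ, b, p, t, θ, ts, tʃ, ʃ, ð, ʒ, ɖ/.
Then [-strident] leaves /b, p, t, θ, ð, ɖ/.

b, p, t, θ, ð, ɖ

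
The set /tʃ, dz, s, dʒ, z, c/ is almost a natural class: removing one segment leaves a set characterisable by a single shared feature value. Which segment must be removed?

c

/dz, dʒ, z, s, tʃ/ are all [+strident], but /c/ (voiceless palatal stop) is [−strident]. No other single segment can be removed to leave a set sharing one feature value that the removed segment lacks, so /c/ is the odd one out.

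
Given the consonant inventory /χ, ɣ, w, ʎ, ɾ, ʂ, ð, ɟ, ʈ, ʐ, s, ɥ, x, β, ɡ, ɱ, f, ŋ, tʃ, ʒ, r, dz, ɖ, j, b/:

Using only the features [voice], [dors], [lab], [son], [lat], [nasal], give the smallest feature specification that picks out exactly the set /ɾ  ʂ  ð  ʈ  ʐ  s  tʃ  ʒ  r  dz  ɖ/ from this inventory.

[−lab, −dors]

Every target segment is [−labial], [−dorsal]; each remaining inventory member fails at least one of these. Each conjunct is needed — [−dorsal] alone would also admit /β, ɱ, f, b/; [−labial] alone would also admit /χ, ɣ, ʎ, ɟ, …/ — and no other single listed feature has exactly this extension, so two is the minimum.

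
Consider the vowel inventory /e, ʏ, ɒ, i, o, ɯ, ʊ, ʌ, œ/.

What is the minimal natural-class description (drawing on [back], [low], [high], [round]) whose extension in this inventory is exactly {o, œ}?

/o, œ/ are all [-high], [-low], [+round], and no other segment in the inventory matches all three values. Dropping any one of them over-generates: [-low, +round] alone would also admit /ʏ, ʊ/; [-high, +round] alone would also admit /ɒ/; [-high, -low] alone would also admit /e, ʌ/. No other combination of two listed features picks out exactly this set either, so fewer than three features will not do.

[-high, -low, +round]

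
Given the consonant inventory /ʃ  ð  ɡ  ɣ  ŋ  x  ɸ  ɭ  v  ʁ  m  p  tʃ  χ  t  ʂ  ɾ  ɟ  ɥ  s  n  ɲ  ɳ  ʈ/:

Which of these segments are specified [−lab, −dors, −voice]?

ʃ, tʃ, t, ʂ, s, ʈ

First, the [−labial] segments are /ʃ, ð, ɡ, ɣ, ŋ, x, ɭ, ʁ, tʃ, χ, t, ʂ, ɾ, ɟ, s, n, ɲ, ɳ, ʈ/.
Among these, [−dorsal] gives /ʃ, ð, ɭ, tʃ, t, ʂ, ɾ, s, n, ɳ, ʈ/.
Intersecting with [−voice] leaves /ʃ, tʃ, t, ʂ, s, ʈ/.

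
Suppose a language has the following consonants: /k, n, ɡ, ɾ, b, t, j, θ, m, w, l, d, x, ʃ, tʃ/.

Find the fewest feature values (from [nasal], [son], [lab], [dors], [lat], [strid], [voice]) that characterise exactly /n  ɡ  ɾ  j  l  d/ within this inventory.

Every target segment is [+voice], [-labial]; each remaining inventory member fails at least one of these. Each conjunct is needed — [-labial] alone would also admit /k, t, θ, x, …/; [+voice] alone would also admit /b, m, w/ — and no other single listed feature has exactly this extension, so two is the minimum.

[+voice, -lab]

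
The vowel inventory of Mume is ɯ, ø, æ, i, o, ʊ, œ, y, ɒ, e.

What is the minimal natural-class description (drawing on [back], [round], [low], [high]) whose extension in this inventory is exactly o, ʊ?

The class [-low], [+back], [+round] has exactly /o, ʊ/ as its extension in this inventory. No smaller conjunction from the listed features achieves this: [+back, +round] alone would also admit /ɒ/; [-low, +round] alone would also admit /ø, œ, y/; [-low, +back] alone would also admit /ɯ/; and checking the remaining two-feature bundles turns up none with this extension.

[-low, +back, +round]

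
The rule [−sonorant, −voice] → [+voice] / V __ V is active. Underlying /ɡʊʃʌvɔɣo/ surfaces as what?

[ɡʊʒʌvɔɣo]

The only segment in the rule's environment that also matches [−sonorant, −voice] is /ʃ/. Applying [+voice] turns the voiceless postalveolar fricative into /ʒ/ (voiced postalveolar fricative), giving [ɡʊʒʌvɔɣo].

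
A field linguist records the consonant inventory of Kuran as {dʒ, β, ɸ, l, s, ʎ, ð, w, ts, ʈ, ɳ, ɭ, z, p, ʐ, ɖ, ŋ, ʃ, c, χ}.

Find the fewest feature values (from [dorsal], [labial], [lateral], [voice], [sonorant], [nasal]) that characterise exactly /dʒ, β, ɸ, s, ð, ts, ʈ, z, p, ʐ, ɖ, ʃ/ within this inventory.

The class [-sonorant], [-dorsal] has exactly /dʒ, β, ɸ, s, ð, ts, ʈ, z, p, ʐ, ɖ, ʃ/ as its extension in this inventory. No smaller conjunction from the listed features achieves this: [-dorsal] alone would also admit /l, ɳ, ɭ/; [-sonorant] alone would also admit /c, χ/; and checking the remaining single features turns up none with this extension.

[-sonorant, -dorsal]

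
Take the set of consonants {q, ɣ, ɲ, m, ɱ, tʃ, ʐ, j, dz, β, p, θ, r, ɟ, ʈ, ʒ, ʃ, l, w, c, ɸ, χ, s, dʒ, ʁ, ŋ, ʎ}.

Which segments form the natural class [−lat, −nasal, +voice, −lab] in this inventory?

ɣ, ʐ, j, dz, r, ɟ, ʒ, dʒ, ʁ

Checking each segment against [−lateral], [−nasal], [+voice], [−labial]: /ɣ/ (voiced velar fricative), /ʐ/ (voiced retroflex fricative), /j/ (palatal glide), /dz/ (voiced alveolar affricate), /r/ (alveolar trill), /ɟ/ (voiced palatal stop), among others, satisfy every feature; every other segment in the inventory fails at least one.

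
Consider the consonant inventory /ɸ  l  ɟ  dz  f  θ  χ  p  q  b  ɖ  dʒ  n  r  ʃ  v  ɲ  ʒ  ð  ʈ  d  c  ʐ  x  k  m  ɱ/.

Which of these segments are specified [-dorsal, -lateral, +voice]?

The [-dorsal] segments are /ɸ, l, dz, f, θ, p, b, ɖ, dʒ, n, r, ʃ, v, ʒ, ð, ʈ, d, ʐ, m, ɱ/.
Within that set, [-lateral] gives /ɸ, dz, f, θ, p, b, ɖ, dʒ, n, r, ʃ, v, ʒ, ð, ʈ, d, ʐ, m, ɱ/.
Then [+voice] leaves /dz, b, ɖ, dʒ, n, r, v, ʒ, ð, d, ʐ, m, ɱ/.

dz, b, ɖ, dʒ, n, r, v, ʒ, ð, d, ʐ, m, ɱ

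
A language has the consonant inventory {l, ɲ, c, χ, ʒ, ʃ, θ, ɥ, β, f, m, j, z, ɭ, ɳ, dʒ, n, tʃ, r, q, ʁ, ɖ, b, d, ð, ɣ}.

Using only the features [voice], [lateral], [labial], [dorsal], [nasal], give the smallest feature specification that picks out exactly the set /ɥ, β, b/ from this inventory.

The class [+voice], [−nasal], [+labial] has exactly /ɥ, β, b/ as its extension in this inventory. No smaller conjunction from the listed features achieves this: [−nasal, +labial] alone would also admit /f/; [+voice, +labial] alone would also admit /m/; [+voice, −nasal] alone would also admit /l, ʒ, j, z, …/; and checking the remaining two-feature bundles turns up none with this extension.

[+voice, −nasal, +labial]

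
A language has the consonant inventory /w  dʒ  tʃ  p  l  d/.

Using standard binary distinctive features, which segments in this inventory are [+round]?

The [+round] segments here are /w/; the remaining /dʒ, tʃ, p, l, d/ are [-round].

w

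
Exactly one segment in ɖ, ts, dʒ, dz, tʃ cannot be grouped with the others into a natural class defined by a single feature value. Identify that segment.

The remaining segments after removing /ɖ/ share [+delayed release]; /ɖ/ (voiced retroflex stop) is [−delayed release]. For every other candidate removal, the leftover set fails to share any single feature value that the removed segment lacks.

ɖ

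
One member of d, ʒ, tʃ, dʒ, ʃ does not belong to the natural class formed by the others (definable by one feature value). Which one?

d

[anterior] (equivalently [strident], [distributed]) groups all but one: /ʃ, tʃ, dʒ, ʒ/ share [−anterior] while /d/ (voiced alveolar stop) alone is [+anterior]. Removing any other segment would not leave a single-feature class that excludes it.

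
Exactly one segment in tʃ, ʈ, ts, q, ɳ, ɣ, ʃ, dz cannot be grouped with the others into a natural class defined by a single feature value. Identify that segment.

ɳ

/ɣ, tʃ, q, ʃ, ts, dz, ʈ/ are all [−nasal], but /ɳ/ (retroflex nasal) is [+nasal]. No other single segment can be removed to leave a set sharing one feature value that the removed segment lacks, so /ɳ/ is the odd one out.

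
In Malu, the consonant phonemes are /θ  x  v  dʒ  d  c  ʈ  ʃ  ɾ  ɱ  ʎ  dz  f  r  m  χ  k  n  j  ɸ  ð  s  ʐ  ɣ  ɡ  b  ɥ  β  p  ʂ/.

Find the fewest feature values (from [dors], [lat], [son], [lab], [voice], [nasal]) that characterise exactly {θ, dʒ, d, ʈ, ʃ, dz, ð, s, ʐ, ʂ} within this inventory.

/θ, dʒ, d, ʈ, ʃ, dz, ð, s, ʐ, ʂ/ are all [−sonorant], [−labial], [−dorsal], and no other segment in the inventory matches all three values. Dropping any one of them over-generates: [−labial, −dorsal] alone would also admit /ɾ, r, n/; [−sonorant, −dorsal] alone would also admit /v, f, ɸ, b, …/; [−sonorant, −labial] alone would also admit /x, c, χ, k, …/. No other combination of two listed features picks out exactly this set either, so fewer than three features will not do.

[−son, −lab, −dors]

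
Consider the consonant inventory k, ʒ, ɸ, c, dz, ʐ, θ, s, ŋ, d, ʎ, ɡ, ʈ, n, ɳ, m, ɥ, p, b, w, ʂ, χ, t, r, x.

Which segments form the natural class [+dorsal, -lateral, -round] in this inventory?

First, the [+dorsal] segments are /k, c, ŋ, ʎ, ɡ, ɥ, w, χ, x/.
Of those, [-lateral] gives /k, c, ŋ, ɡ, ɥ, w, χ, x/.
Then [-round] leaves /k, c, ŋ, ɡ, χ, x/.

k, c, ŋ, ɡ, χ, x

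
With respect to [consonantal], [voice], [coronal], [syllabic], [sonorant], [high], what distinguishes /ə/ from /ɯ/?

[high]

/ə/ is the mid central vowel (schwa) and /ɯ/ is the high back unrounded vowel. Both are [-consonantal], [+voice], [-coronal], [+syllabic], [+sonorant]. /ə/ is [-high] while /ɯ/ is [+high], so the distinguishing feature is [high].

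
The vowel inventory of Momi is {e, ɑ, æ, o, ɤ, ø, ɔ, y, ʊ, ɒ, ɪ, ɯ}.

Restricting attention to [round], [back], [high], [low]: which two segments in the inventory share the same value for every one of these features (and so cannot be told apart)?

On the given features, /o/ and /ɔ/ have an identical profile: [+round], [+back], [−high], [−low]. No other two segments in the inventory coincide on all 4 features. (They do differ in [tense], which is not among the given features.)

o, ɔ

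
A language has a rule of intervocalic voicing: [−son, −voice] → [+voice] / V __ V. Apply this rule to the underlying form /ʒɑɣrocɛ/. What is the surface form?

/c/ satisfies [−son, −voice] and sits in V __ V. The [+voice] counterpart of the voiceless palatal stop is /ɟ/. Other segments in /ʒɑɣrocɛ/ either fail the structural description or are not in the environment, so the surface form is [ʒɑɣroɟɛ].

[ʒɑɣroɟɛ]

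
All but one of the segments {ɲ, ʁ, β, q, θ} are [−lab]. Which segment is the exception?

β

/β/ is the voiced bilabial fricative, which is [+labial]; the rest — /ʁ, ɲ, θ, q/ — are [−labial].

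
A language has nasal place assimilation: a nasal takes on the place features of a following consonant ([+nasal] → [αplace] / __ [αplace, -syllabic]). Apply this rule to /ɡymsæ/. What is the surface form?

The only nasal preceding a consonant is /m/ before /s/. /s/ is [+coronal], so /m/ → /n/, giving [ɡynsæ].

[ɡynsæ]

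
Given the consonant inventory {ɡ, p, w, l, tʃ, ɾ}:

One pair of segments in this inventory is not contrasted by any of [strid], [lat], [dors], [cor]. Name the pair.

Both /ɡ/ and /w/ are [-strident], [-lateral], [+dorsal], [-coronal]. Since the list omits [sonorant], [continuant], [labial] and [round] — which do distinguish the voiced velar stop from the labial-velar glide — this pair collapses; all other pairs remain distinct.

ɡ, w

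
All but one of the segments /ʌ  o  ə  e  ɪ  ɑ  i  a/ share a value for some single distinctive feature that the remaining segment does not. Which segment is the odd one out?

o

[round] groups all but one: /a, e, ɑ, ɪ, ʌ, i, ə/ share [−round] while /o/ (mid back rounded tense vowel) alone is [+round]. Removing any other segment would not leave a single-feature class that excludes it.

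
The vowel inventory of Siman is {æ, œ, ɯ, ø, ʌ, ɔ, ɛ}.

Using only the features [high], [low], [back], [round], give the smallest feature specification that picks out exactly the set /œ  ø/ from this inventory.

/œ, ø/ are all [-back], [+round], and no other segment in the inventory matches both values. Dropping any one of them over-generates: [+round] alone would also admit /ɔ/; [-back] alone would also admit /æ, ɛ/. No other single listed feature picks out exactly this set either, so fewer than two features will not do.

[-back, +round]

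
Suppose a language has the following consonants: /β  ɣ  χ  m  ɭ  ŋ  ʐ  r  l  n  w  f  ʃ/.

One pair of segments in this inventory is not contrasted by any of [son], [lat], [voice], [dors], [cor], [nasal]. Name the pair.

l, ɭ

Both /l/ and /ɭ/ are [+sonorant], [+lateral], [+voice], [−dorsal], [+coronal], [−nasal]. Since the list omits [anterior] — which does distinguish the alveolar lateral approximant from the retroflex lateral approximant — this pair collapses; all other pairs remain distinct.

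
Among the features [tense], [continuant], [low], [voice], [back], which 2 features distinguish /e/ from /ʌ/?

The two segments share [+continuant], [-low], [+voice]. The only features from the list on which they differ: /e/ is [-back] while /ʌ/ is [+back]; /e/ is [+tense] while /ʌ/ is [-tense].

[back], [tense]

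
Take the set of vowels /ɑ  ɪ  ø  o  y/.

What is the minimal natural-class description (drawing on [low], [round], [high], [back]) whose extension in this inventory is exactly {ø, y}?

[−back, +round]

/ø, y/ are all [−back], [+round], and no other segment in the inventory matches both values. Dropping any one of them over-generates: [+round] alone would also admit /o/; [−back] alone would also admit /ɪ/. No other single listed feature picks out exactly this set either, so fewer than two features will not do.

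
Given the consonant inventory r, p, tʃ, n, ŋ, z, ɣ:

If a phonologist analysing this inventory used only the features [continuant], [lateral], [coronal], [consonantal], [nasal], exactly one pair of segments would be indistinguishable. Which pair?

z, r

Both /z/ and /r/ are [+continuant], [−lateral], [+coronal], [+consonantal], [−nasal]. Since the list omits [sonorant] and [strident] — which do distinguish the voiced alveolar fricative from the alveolar trill — this pair collapses; all other pairs remain distinct.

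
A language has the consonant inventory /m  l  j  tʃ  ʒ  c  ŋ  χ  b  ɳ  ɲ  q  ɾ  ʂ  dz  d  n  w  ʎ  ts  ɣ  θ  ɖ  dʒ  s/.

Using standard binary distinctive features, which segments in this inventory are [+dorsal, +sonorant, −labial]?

Checking each segment against [+dorsal], [+sonorant], [−labial]: /j/ (palatal glide), /ŋ/ (velar nasal), /ɲ/ (palatal nasal), /ʎ/ (palatal lateral approximant) satisfy every feature; every other segment in the inventory fails at least one.

j, ŋ, ɲ, ʎ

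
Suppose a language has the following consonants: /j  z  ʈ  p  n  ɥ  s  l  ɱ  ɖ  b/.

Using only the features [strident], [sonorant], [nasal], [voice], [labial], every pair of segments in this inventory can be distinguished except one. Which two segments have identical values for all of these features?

j, l

/j/ (palatal glide) and /l/ (alveolar lateral approximant) are both [−strident], [+sonorant], [−nasal], [+voice], [−labial], so none of the listed features separates them. (They do differ in [lateral] and [dorsal], which are not among the given features.) Every other pair in the inventory differs on at least one listed feature.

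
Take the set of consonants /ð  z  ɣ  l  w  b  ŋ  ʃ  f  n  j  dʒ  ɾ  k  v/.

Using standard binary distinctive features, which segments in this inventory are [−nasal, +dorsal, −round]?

ɣ, j, k

Checking each segment against [−nasal], [+dorsal], [−round]: /ɣ/ (voiced velar fricative), /j/ (palatal glide), /k/ (voiceless velar stop) satisfy every feature; every other segment in the inventory fails at least one.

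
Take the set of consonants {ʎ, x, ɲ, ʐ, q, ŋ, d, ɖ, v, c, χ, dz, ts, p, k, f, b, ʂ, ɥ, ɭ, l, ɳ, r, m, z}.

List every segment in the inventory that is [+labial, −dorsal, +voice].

Among the inventory, the [+labial] segments are /v, p, f, b, ɥ, m/.
Within that set, [−dorsal] gives /v, p, f, b, m/.
Of those, [+voice] leaves /v, b, m/.

v, b, m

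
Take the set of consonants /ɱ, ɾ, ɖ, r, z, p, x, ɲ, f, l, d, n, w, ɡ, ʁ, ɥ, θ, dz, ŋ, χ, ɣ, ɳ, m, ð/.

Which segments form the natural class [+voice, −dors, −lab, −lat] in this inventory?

ɾ, ɖ, r, z, d, n, dz, ɳ, ð

Checking each segment against [+voice], [−dorsal], [−labial], [−lateral]: /ɾ/ (alveolar tap), /ɖ/ (voiced retroflex stop), /r/ (alveolar trill), /z/ (voiced alveolar fricative), /d/ (voiced alveolar stop), /n/ (alveolar nasal), among others, satisfy every feature; every other segment in the inventory fails at least one.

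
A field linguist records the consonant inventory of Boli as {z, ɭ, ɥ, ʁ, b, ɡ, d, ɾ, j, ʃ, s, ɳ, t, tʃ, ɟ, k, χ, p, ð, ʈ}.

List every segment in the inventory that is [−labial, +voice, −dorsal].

z, ɭ, d, ɾ, ɳ, ð

First, the [−labial] segments are /z, ɭ, ʁ, ɡ, d, ɾ, j, ʃ, s, ɳ, t, tʃ, ɟ, k, χ, ð, ʈ/.
Among these, [+voice] gives /z, ɭ, ʁ, ɡ, d, ɾ, j, ɳ, ɟ, ð/.
Within that set, [−dorsal] leaves /z, ɭ, d, ɾ, ɳ, ð/.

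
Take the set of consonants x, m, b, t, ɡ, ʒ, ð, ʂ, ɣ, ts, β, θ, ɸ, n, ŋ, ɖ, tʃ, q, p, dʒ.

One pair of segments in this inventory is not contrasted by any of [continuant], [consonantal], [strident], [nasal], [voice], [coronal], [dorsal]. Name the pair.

ts, tʃ

Both /ts/ and /tʃ/ are [−continuant], [+consonantal], [+strident], [−nasal], [−voice], [+coronal], [−dorsal]. Since the list omits [anterior] and [distributed] — which do distinguish the voiceless alveolar affricate from the voiceless postalveolar affricate — this pair collapses; all other pairs remain distinct.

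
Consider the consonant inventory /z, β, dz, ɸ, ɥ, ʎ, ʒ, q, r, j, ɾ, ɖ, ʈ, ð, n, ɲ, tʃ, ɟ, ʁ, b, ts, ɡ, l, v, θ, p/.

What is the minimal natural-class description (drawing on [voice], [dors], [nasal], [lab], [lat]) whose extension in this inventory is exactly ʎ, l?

[+lat]

/ʎ, l/ are exactly the [+lateral] segments in the inventory, so a single feature suffices.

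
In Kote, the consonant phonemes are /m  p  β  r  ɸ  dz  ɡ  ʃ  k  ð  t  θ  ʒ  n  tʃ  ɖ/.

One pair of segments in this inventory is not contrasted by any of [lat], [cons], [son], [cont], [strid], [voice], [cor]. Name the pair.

k, p

Both /k/ and /p/ are [-lateral], [+consonantal], [-sonorant], [-continuant], [-strident], [-voice], [-coronal]. Since the list omits [labial] and [dorsal] — which do distinguish the voiceless velar stop from the voiceless bilabial stop — this pair collapses; all other pairs remain distinct.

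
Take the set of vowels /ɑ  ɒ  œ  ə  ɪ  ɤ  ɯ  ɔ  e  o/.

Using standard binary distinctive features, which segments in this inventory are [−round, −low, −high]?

Eliminate segments failing any feature: /ɑ/ is [+low]; /ɒ, œ, ɔ, o/ are [+round]; /ɪ, ɯ/ are [+high]. The remaining /ə, ɤ, e/ satisfy [−round], [−low], [−high].

ə, ɤ, e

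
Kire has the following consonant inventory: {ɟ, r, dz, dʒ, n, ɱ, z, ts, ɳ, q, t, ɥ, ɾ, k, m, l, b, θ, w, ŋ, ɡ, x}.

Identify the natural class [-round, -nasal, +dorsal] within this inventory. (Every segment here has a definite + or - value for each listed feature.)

Eliminate segments failing any feature: /r, dz, dʒ, z, ts, t, ɾ, l, b, θ/ are [-dorsal]; /n, ɱ, ɳ, m, ŋ/ are [+nasal]; /ɥ, w/ are [+round]. The remaining /ɟ, q, k, ɡ, x/ satisfy [-round], [-nasal], [+dorsal].

ɟ, q, k, ɡ, x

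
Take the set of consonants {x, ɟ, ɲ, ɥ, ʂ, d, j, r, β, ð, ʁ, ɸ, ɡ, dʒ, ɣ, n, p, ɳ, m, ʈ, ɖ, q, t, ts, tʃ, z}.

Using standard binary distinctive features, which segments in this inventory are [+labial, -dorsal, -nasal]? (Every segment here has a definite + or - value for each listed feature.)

Among the inventory, the [+labial] segments are /ɥ, β, ɸ, p, m/.
Within that set, [-dorsal] gives /β, ɸ, p, m/.
Among these, [-nasal] leaves /β, ɸ, p/.

β, ɸ, p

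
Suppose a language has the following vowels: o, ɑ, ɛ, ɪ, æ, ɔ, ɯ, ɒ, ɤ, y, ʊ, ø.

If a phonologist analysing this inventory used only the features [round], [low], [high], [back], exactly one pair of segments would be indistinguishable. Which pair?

o, ɔ

/o/ (mid back rounded tense vowel) and /ɔ/ (mid back rounded lax vowel) are both [+round], [-low], [-high], [+back], so none of the listed features separates them. (They do differ in [tense], which is not among the given features.) Every other pair in the inventory differs on at least one listed feature.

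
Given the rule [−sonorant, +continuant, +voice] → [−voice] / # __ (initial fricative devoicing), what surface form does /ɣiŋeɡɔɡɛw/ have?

/ɣ/ satisfies [−sonorant, +continuant, +voice] and sits in # __. The [−voice] counterpart of the voiced velar fricative is /x/. Other segments in /ɣiŋeɡɔɡɛw/ either fail the structural description or are not in the environment, so the surface form is [xiŋeɡɔɡɛw].

[xiŋeɡɔɡɛw]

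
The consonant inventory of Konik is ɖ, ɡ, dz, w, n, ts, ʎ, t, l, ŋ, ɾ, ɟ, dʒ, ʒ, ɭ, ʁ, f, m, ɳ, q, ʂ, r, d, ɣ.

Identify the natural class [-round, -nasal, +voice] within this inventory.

ɖ, ɡ, dz, ʎ, l, ɾ, ɟ, dʒ, ʒ, ɭ, ʁ, r, d, ɣ

First, the [-round] segments are /ɖ, ɡ, dz, n, ts, ʎ, t, l, ŋ, ɾ, ɟ, dʒ, ʒ, ɭ, ʁ, f, m, ɳ, q, ʂ, r, d, ɣ/.
Among these, [-nasal] gives /ɖ, ɡ, dz, ts, ʎ, t, l, ɾ, ɟ, dʒ, ʒ, ɭ, ʁ, f, q, ʂ, r, d, ɣ/.
Intersecting with [+voice] leaves /ɖ, ɡ, dz, ʎ, l, ɾ, ɟ, dʒ, ʒ, ɭ, ʁ, r, d, ɣ/.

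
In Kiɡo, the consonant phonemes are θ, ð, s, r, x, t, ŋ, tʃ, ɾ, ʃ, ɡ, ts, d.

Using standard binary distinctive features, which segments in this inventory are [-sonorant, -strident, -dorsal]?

Eliminate segments failing any feature: /s, tʃ, ʃ, ts/ are [+strident]; /r, ŋ, ɾ/ are [+sonorant]; /x, ɡ/ are [+dorsal]. The remaining /θ, ð, t, d/ satisfy [-sonorant], [-strident], [-dorsal].

θ, ð, t, d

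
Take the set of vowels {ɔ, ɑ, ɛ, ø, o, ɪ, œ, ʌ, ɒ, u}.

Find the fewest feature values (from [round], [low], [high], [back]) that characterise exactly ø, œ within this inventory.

[−back, +round]

The class [−back], [+round] has exactly /ø, œ/ as its extension in this inventory. No smaller conjunction from the listed features achieves this: [+round] alone would also admit /ɔ, o, ɒ, u/; [−back] alone would also admit /ɛ, ɪ/; and checking the remaining single features turns up none with this extension.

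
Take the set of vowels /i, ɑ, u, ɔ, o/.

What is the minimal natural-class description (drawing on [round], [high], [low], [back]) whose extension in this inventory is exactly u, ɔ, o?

/u, ɔ, o/ are exactly the [+round] segments in the inventory, so a single feature suffices.

[+round]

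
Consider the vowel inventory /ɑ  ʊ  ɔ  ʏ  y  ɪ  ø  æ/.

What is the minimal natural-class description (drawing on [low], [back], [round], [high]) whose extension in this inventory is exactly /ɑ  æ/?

/ɑ, æ/ are exactly the [+low] segments in the inventory, so a single feature suffices.

[+low]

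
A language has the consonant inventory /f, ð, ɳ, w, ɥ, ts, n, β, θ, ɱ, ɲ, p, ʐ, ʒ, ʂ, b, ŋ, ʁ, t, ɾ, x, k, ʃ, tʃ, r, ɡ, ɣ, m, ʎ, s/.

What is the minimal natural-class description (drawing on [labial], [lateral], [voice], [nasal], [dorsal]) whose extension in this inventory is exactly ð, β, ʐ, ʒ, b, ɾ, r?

Every target segment is [+voice], [−nasal], [−dorsal]; each remaining inventory member fails at least one of these. Each conjunct is needed — [−nasal, −dorsal] alone would also admit /f, ts, θ, p, …/; [+voice, −dorsal] alone would also admit /ɳ, n, ɱ, m/; [+voice, −nasal] alone would also admit /w, ɥ, ʁ, ɡ, …/ — and no other combination of two listed features has exactly this extension, so three is the minimum.

[+voice, −nasal, −dorsal]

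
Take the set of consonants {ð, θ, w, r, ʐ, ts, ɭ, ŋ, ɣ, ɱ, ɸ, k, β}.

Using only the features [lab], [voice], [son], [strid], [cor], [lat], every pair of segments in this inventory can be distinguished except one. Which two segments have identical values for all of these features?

ɱ, w

On the given features, /ɱ/ and /w/ have an identical profile: [+labial], [+voice], [+sonorant], [−strident], [−coronal], [−lateral]. No other two segments in the inventory coincide on all 6 features. (They do differ in [nasal], [continuant], [round] and [dorsal], which are not among the given features.)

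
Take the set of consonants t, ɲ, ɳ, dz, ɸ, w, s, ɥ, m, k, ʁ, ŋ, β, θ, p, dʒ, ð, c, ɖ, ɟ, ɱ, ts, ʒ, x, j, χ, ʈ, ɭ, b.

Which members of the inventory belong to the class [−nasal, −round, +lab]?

ɸ, β, p, b

Eliminate segments failing any feature: /t, dz, s, k, ʁ, θ, dʒ, ð, c, ɖ, ɟ, ts, ʒ, x, j, χ, ʈ, ɭ/ are [−labial]; /ɲ, ɳ, m, ŋ, ɱ/ are [+nasal]; /w, ɥ/ are [+round]. The remaining /ɸ, β, p, b/ satisfy [−nasal], [−round], [+labial].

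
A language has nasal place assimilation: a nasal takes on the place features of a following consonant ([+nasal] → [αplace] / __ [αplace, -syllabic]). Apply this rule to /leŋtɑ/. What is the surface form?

[lentɑ]

The only nasal preceding a consonant is /ŋ/ before /t/. /t/ is [+coronal], so /ŋ/ → /n/, giving [lentɑ].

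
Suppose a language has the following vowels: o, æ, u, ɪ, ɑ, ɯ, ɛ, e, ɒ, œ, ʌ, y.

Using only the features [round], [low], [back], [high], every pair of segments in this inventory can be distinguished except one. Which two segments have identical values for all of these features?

ɛ, e

Both /ɛ/ and /e/ are [-round], [-low], [-back], [-high]. Since the list omits [tense] — which does distinguish the mid front unrounded lax vowel from the mid front unrounded tense vowel — this pair collapses; all other pairs remain distinct.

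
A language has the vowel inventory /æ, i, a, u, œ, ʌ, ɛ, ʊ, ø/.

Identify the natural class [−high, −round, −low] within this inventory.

ʌ, ɛ

Eliminate segments failing any feature: /æ, a/ are [+low]; /i, u, ʊ/ are [+high]; /œ, ø/ are [+round]. The remaining /ʌ, ɛ/ satisfy [−high], [−round], [−low].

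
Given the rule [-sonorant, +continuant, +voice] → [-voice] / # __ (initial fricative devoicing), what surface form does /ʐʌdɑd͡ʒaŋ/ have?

[ʂʌdɑd͡ʒaŋ]

/ʐ/ satisfies [-sonorant, +continuant, +voice] and sits in # __. The [-voice] counterpart of the voiced retroflex fricative is /ʂ/. Other segments in /ʐʌdɑd͡ʒaŋ/ either fail the structural description or are not in the environment, so the surface form is [ʂʌdɑd͡ʒaŋ].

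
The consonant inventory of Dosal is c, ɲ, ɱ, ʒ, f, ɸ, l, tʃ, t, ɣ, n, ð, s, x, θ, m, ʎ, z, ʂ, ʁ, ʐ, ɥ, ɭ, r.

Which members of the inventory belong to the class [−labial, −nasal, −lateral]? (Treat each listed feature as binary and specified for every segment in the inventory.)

c, ʒ, tʃ, t, ɣ, ð, s, x, θ, z, ʂ, ʁ, ʐ, r

Checking each segment against [−labial], [−nasal], [−lateral]: /c/ (voiceless palatal stop), /ʒ/ (voiced postalveolar fricative), /tʃ/ (voiceless postalveolar affricate), /t/ (voiceless alveolar stop), /ɣ/ (voiced velar fricative), /ð/ (voiced dental fricative), among others, satisfy every feature; every other segment in the inventory fails at least one.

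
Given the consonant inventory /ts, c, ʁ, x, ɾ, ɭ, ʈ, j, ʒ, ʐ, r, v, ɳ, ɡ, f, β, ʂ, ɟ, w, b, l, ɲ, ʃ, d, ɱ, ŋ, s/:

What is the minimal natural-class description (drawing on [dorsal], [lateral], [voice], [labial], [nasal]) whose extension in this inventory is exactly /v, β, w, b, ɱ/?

The class [+voice], [+labial] has exactly /v, β, w, b, ɱ/ as its extension in this inventory. No smaller conjunction from the listed features achieves this: [+labial] alone would also admit /f/; [+voice] alone would also admit /ʁ, ɾ, ɭ, j, …/; and checking the remaining single features turns up none with this extension.

[+voice, +labial]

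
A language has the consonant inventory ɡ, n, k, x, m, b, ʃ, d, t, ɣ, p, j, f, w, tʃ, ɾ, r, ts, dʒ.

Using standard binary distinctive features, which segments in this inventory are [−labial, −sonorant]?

ɡ, k, x, ʃ, d, t, ɣ, tʃ, ts, dʒ

Among the inventory, the [−labial] segments are /ɡ, n, k, x, ʃ, d, t, ɣ, j, tʃ, ɾ, r, ts, dʒ/.
Among these, [−sonorant] leaves /ɡ, k, x, ʃ, d, t, ɣ, tʃ, ts, dʒ/.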